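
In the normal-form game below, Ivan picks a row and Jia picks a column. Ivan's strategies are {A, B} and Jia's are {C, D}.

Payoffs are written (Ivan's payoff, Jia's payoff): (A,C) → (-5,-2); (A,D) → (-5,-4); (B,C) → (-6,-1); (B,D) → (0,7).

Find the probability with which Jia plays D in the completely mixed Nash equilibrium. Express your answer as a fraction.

1/6

Let q be the probability that Jia plays C. In a completely mixed equilibrium, Ivan must be indifferent between A and B.
Ivan's expected payoff from A is −5q − 5(1−q); from B it is −6q.
Setting these equal: -5 = −6q, so q = 5/6.
Therefore Jia plays D with probability 1 − 5/6 = 1/6.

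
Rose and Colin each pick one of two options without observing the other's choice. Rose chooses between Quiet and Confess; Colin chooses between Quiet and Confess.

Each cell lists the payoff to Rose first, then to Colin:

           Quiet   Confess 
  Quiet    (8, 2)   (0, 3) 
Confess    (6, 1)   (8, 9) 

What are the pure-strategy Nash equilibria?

(Quiet, Quiet): Colin prefers Confess (3 > 2) — not an equilibrium.
(Quiet, Confess): Rose prefers Confess (8 > 0) — not an equilibrium.
(Confess, Quiet): Rose prefers Quiet (8 > 6); Colin prefers Confess (9 > 1) — not an equilibrium.
(Confess, Confess): Rose gets 8 ≥ 0 from Quiet, and Colin gets 9 ≥ 1 from Quiet — Nash equilibrium.

(Confess, Confess)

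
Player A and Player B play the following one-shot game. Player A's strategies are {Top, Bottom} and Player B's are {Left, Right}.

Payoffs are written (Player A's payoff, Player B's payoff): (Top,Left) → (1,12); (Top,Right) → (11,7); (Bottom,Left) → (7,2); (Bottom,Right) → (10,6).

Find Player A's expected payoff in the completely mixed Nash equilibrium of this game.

67/7

First find q, the probability Player B plays Left, from Player A's indifference between Top and Bottom: q + 11(1−q) = 7q + 10(1−q), giving q = 1/7.
Since Player A is indifferent in equilibrium, Player A's expected payoff equals the payoff from either row against (1/7, 6/7). Using Top: (1/7) + 11(6/7) = 67/7.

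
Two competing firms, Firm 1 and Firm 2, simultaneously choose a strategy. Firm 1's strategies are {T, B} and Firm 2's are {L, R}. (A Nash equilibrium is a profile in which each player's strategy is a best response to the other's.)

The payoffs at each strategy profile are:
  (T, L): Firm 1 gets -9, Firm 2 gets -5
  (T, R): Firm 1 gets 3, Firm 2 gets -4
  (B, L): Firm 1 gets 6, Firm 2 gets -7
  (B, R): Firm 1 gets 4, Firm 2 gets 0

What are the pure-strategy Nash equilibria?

(T, L): Firm 1 prefers B (6 > -9); Firm 2 prefers R (-4 > -5) — not an equilibrium.
(T, R): Firm 1 prefers B (4 > 3) — not an equilibrium.
(B, L): Firm 2 prefers R (0 > -7) — not an equilibrium.
(B, R): Firm 1 gets 4 ≥ 3 from T, and Firm 2 gets 0 ≥ -7 from L — Nash equilibrium.

(B, R)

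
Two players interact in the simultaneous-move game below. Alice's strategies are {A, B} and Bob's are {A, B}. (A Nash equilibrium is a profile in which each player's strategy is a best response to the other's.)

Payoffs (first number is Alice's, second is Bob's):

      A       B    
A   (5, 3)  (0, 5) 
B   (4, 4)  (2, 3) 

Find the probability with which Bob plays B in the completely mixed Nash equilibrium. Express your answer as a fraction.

1/3

Let y be the probability that Bob plays A. In a completely mixed equilibrium, Alice must be indifferent between A and B.
Alice's expected payoff from A is 5y; from B it is 4y + 2(1−y).
Setting these equal: 5y = 2y + 2, so y = 2/3.
Therefore Bob plays B with probability 1 − 2/3 = 1/3.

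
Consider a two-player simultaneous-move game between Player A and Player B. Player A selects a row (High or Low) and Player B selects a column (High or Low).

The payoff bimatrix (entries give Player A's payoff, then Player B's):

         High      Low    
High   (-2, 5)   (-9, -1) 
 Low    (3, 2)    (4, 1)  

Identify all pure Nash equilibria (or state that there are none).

(High, High): Player A prefers Low (3 > -2) — not an equilibrium.
(High, Low): Player A prefers Low (4 > -9); Player B prefers High (5 > -1) — not an equilibrium.
(Low, High): Player A gets 3 ≥ -2 from High, and Player B gets 2 ≥ 1 from Low — Nash equilibrium.
(Low, Low): Player B prefers High (2 > 1) — not an equilibrium.

(Low, High)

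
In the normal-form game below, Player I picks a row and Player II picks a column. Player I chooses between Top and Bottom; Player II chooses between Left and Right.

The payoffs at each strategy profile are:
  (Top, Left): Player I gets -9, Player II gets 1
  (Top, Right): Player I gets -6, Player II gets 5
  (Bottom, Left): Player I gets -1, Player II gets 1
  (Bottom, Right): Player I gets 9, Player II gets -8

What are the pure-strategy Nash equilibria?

(Top, Left): Player I prefers Bottom (-1 > -9); Player II prefers Right (5 > 1) — not an equilibrium.
(Top, Right): Player I prefers Bottom (9 > -6) — not an equilibrium.
(Bottom, Left): Player I gets -1 ≥ -9 from Top, and Player II gets 1 ≥ -8 from Right — Nash equilibrium.
(Bottom, Right): Player II prefers Left (1 > -8) — not an equilibrium.

(Bottom, Left)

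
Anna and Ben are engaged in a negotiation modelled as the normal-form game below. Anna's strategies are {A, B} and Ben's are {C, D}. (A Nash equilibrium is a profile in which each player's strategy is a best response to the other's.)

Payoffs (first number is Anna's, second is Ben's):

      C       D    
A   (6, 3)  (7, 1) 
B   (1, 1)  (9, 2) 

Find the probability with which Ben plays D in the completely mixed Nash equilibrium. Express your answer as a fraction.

Let y be the probability that Ben plays C. In a completely mixed equilibrium, Anna must be indifferent between A and B.
Anna's expected payoff from A is 6y + 7(1−y); from B it is y + 9(1−y).
Setting these equal: −y + 7 = −8y + 9, so y = 2/7.
Therefore Ben plays D with probability 1 − 2/7 = 5/7.

5/7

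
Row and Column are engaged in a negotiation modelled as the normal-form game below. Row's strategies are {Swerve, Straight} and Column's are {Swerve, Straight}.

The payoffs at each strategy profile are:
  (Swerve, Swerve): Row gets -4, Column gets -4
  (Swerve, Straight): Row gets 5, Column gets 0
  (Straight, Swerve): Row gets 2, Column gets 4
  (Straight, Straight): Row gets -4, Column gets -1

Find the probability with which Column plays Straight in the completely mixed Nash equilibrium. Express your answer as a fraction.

Let y be the probability that Column plays Swerve. In a completely mixed equilibrium, Row must be indifferent between Swerve and Straight.
Row's expected payoff from Swerve is −4y + 5(1−y); from Straight it is 2y − 4(1−y).
Setting these equal: −9y + 5 = 6y − 4, so y = 3/5.
Therefore Column plays Straight with probability 1 − 3/5 = 2/5.

2/5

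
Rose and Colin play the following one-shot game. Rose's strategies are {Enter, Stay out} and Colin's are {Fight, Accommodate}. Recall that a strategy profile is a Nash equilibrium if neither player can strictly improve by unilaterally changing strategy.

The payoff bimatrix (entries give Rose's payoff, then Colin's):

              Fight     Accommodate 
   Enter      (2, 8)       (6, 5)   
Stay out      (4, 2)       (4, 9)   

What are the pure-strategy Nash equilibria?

none

(Enter, Fight): Rose prefers Stay out (4 > 2) — not an equilibrium.
(Enter, Accommodate): Colin prefers Fight (8 > 5) — not an equilibrium.
(Stay out, Fight): Colin prefers Accommodate (9 > 2) — not an equilibrium.
(Stay out, Accommodate): Rose prefers Enter (6 > 4) — not an equilibrium.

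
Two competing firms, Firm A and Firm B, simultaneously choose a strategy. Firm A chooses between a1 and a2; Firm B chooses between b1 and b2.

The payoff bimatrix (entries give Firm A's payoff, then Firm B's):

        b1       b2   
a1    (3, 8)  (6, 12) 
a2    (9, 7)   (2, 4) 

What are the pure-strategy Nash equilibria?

(a1, b2) and (a2, b1)

(a1, b1): Firm A prefers a2 (9 > 3); Firm B prefers b2 (12 > 8) — not an equilibrium.
(a1, b2): Firm A gets 6 ≥ 2 from a2, and Firm B gets 12 ≥ 8 from b1 — Nash equilibrium.
(a2, b1): Firm A gets 9 ≥ 3 from a1, and Firm B gets 7 ≥ 4 from b2 — Nash equilibrium.
(a2, b2): Firm A prefers a1 (6 > 2); Firm B prefers b1 (7 > 4) — not an equilibrium.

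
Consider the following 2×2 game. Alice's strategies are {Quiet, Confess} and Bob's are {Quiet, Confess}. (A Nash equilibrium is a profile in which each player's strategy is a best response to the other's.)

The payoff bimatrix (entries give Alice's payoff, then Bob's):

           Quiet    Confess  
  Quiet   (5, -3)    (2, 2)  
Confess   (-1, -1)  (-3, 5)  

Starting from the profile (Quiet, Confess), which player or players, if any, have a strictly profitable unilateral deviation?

Neither

Alice at (Quiet, Confess) earns 2; deviating to Confess yields -3 — not better.
Bob earns 2; deviating to Quiet yields -3 — not better.
Neither player can strictly improve; the profile is a Nash equilibrium.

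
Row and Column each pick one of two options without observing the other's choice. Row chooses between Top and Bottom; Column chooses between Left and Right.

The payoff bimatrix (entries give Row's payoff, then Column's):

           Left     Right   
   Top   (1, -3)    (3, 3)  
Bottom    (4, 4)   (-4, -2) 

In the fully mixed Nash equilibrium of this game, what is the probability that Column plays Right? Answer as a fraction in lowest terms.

3/10

Let q be the probability that Column plays Left. In a completely mixed equilibrium, Row must be indifferent between Top and Bottom.
Row's expected payoff from Top is q + 3(1−q); from Bottom it is 4q − 4(1−q).
Setting these equal: −2q + 3 = 8q − 4, so q = 7/10.
Therefore Column plays Right with probability 1 − 7/10 = 3/10.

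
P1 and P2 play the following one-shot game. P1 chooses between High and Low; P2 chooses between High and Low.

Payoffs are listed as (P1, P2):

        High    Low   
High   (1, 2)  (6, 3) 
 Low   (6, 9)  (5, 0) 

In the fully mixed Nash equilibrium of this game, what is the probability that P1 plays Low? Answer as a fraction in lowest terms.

1/10

Let r be the probability that P1 plays High. In a completely mixed equilibrium, P2 must be indifferent between High and Low.
P2's expected payoff from High is 2r + 9(1−r); from Low it is 3r.
Setting these equal: −7r + 9 = 3r, so r = 9/10.
Therefore P1 plays Low with probability 1 − 9/10 = 1/10.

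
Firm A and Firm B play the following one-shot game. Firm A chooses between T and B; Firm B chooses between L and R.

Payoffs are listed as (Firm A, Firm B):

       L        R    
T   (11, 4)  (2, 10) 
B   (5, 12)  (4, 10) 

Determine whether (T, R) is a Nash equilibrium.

No

At (T, R), Firm A earns 2; switching to B would give 4, so Firm A would deviate.
Firm B earns 10; switching to L would give 4, so Firm B has no profitable deviation.
Since at least one player can profitably deviate, this is not a Nash equilibrium.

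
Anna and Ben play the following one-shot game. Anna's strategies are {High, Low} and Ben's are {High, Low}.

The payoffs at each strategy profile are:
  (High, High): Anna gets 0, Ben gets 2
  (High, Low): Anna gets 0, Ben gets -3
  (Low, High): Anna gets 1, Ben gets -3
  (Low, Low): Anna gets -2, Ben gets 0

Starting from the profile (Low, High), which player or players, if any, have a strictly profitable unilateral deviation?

Anna at (Low, High) earns 1; deviating to High yields 0 — not better.
Ben earns -3; deviating to Low yields 0 — a strict improvement.
Only Ben has a strictly profitable deviation.

Ben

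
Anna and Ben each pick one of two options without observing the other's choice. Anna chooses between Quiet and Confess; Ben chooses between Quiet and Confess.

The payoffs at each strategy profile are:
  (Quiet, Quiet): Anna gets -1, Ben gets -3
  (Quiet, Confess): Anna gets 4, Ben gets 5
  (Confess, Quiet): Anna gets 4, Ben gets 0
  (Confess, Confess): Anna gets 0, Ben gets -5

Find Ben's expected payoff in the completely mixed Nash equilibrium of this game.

First find p, the probability Anna plays Quiet, from Ben's indifference between Quiet and Confess: −3p = 5p − 5(1−p), giving p = 5/13.
Since Ben is indifferent in equilibrium, Ben's expected payoff equals the payoff from either column against (5/13, 8/13). Using Quiet: −3(5/13) = -15/13.

-15/13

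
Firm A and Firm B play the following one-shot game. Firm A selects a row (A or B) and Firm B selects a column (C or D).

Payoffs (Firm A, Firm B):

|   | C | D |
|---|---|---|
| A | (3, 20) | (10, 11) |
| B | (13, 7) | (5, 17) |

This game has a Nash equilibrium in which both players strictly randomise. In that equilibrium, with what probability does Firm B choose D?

Let c be the probability that Firm B plays C. In a completely mixed equilibrium, Firm A must be indifferent between A and B.
Firm A's expected payoff from A is 3c + 10(1−c); from B it is 13c + 5(1−c).
Setting these equal: −7c + 10 = 8c + 5, so c = 1/3.
Therefore Firm B plays D with probability 1 − 1/3 = 2/3.

2/3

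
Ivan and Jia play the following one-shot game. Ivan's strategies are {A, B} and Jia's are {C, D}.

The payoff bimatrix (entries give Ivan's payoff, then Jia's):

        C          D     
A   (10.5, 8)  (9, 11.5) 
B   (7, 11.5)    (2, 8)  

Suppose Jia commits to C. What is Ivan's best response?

Against C, Ivan earns 10.5 from A and 7 from B.
So A is the best response.

A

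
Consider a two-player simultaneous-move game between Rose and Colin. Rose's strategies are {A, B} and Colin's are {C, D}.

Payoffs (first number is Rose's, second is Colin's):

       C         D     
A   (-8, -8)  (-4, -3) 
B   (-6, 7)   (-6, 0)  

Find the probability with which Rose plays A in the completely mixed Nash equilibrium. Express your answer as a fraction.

Let x be the probability that Rose plays A. In a completely mixed equilibrium, Colin must be indifferent between C and D.
Colin's expected payoff from C is −8x + 7(1−x); from D it is −3x.
Setting these equal: −15x + 7 = −3x, so x = 7/12.

7/12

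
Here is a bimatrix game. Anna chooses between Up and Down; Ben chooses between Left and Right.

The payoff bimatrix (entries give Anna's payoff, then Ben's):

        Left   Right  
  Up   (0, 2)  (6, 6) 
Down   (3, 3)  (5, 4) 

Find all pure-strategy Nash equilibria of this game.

(Up, Right)

(Up, Left): Anna prefers Down (3 > 0); Ben prefers Right (6 > 2) — not an equilibrium.
(Up, Right): Anna gets 6 ≥ 5 from Down, and Ben gets 6 ≥ 2 from Left — Nash equilibrium.
(Down, Left): Ben prefers Right (4 > 3) — not an equilibrium.
(Down, Right): Anna prefers Up (6 > 5) — not an equilibrium.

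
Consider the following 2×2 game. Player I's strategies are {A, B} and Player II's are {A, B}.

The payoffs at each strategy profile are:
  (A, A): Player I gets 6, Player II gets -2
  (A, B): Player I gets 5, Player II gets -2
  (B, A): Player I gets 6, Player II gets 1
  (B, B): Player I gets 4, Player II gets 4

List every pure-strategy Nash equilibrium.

(A, A) and (A, B)

(A, A): Player I gets 6 ≥ 6 from B, and Player II gets -2 ≥ -2 from B — Nash equilibrium.
(A, B): Player I gets 5 ≥ 4 from B, and Player II gets -2 ≥ -2 from A — Nash equilibrium.
(B, A): Player II prefers B (4 > 1) — not an equilibrium.
(B, B): Player I prefers A (5 > 4) — not an equilibrium.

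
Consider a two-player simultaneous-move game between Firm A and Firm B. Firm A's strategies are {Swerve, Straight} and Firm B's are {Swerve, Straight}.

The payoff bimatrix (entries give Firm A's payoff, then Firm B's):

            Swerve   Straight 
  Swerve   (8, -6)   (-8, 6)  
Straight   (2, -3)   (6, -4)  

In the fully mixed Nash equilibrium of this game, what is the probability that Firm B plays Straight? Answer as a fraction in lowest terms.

Let y be the probability that Firm B plays Swerve. In a completely mixed equilibrium, Firm A must be indifferent between Swerve and Straight.
Firm A's expected payoff from Swerve is 8y − 8(1−y); from Straight it is 2y + 6(1−y).
Setting these equal: 16y − 8 = −4y + 6, so y = 7/10.
Therefore Firm B plays Straight with probability 1 − 7/10 = 3/10.

3/10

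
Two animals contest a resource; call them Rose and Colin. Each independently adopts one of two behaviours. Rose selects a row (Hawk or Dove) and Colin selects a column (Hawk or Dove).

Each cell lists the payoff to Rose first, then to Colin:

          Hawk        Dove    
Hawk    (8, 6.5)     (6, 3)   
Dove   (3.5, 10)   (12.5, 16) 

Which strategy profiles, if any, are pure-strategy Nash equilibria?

(Hawk, Hawk) and (Dove, Dove)

(Hawk, Hawk): Rose gets 8 ≥ 3.5 from Dove, and Colin gets 6.5 ≥ 3 from Dove — Nash equilibrium.
(Hawk, Dove): Rose prefers Dove (12.5 > 6); Colin prefers Hawk (6.5 > 3) — not an equilibrium.
(Dove, Hawk): Rose prefers Hawk (8 > 3.5); Colin prefers Dove (16 > 10) — not an equilibrium.
(Dove, Dove): Rose gets 12.5 ≥ 6 from Hawk, and Colin gets 16 ≥ 10 from Hawk — Nash equilibrium.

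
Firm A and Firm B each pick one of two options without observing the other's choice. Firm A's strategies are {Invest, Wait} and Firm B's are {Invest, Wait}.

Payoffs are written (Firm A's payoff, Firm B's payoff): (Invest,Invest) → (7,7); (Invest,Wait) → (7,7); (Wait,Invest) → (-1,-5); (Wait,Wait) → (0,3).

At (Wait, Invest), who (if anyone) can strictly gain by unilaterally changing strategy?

Both

Firm A at (Wait, Invest) earns -1; deviating to Invest yields 7 — a strict improvement.
Firm B earns -5; deviating to Wait yields 3 — a strict improvement.
Both Firm A and Firm B have strictly profitable deviations.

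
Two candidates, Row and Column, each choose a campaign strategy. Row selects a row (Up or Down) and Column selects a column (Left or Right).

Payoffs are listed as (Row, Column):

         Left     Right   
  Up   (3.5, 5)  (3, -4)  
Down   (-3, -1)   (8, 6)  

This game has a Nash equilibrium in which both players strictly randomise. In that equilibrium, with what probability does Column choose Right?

13/23

Let y be the probability that Column plays Left. In a completely mixed equilibrium, Row must be indifferent between Up and Down.
Row's expected payoff from Up is 3.5y + 3(1−y); from Down it is −3y + 8(1−y).
Setting these equal: 0.5y + 3 = −11y + 8, so y = 10/23.
Therefore Column plays Right with probability 1 − 10/23 = 13/23.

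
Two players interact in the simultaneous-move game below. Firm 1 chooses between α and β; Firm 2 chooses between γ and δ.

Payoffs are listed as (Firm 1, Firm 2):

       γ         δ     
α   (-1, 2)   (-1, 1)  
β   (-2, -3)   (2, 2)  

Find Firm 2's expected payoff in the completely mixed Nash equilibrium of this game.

First find p, the probability Firm 1 plays α, from Firm 2's indifference between γ and δ: 2p − 3(1−p) = p + 2(1−p), giving p = 5/6.
Since Firm 2 is indifferent in equilibrium, Firm 2's expected payoff equals the payoff from either column against (5/6, 1/6). Using γ: 2(5/6) − 3(1/6) = 7/6.

7/6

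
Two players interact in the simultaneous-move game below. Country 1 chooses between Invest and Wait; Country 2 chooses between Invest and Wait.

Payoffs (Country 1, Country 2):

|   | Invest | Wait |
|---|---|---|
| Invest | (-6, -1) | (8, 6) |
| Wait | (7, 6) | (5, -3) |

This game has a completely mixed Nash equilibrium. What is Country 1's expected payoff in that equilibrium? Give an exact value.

First find y, the probability Country 2 plays Invest, from Country 1's indifference between Invest and Wait: −6y + 8(1−y) = 7y + 5(1−y), giving y = 3/16.
Since Country 1 is indifferent in equilibrium, Country 1's expected payoff equals the payoff from either row against (3/16, 13/16). Using Invest: −6(3/16) + 8(13/16) = 43/8.

43/8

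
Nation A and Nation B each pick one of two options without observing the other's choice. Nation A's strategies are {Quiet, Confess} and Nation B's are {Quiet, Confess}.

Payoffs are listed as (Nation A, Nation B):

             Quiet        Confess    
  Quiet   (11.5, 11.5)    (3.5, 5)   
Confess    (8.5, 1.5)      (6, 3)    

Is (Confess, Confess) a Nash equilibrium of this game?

Yes

At (Confess, Confess), Nation A earns 6; switching to Quiet would give 3.5, so Nation A has no profitable deviation.
Nation B earns 3; switching to Quiet would give 1.5, so Nation B has no profitable deviation.
Neither player can gain by a unilateral deviation, so this profile is a Nash equilibrium.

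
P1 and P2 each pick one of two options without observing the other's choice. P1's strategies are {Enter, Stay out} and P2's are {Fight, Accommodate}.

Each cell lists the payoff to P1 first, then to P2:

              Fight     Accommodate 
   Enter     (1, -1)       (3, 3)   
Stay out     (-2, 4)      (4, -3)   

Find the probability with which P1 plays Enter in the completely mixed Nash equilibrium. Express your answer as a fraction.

7/11

Let r be the probability that P1 plays Enter. In a completely mixed equilibrium, P2 must be indifferent between Fight and Accommodate.
P2's expected payoff from Fight is −r + 4(1−r); from Accommodate it is 3r − 3(1−r).
Setting these equal: −5r + 4 = 6r − 3, so r = 7/11.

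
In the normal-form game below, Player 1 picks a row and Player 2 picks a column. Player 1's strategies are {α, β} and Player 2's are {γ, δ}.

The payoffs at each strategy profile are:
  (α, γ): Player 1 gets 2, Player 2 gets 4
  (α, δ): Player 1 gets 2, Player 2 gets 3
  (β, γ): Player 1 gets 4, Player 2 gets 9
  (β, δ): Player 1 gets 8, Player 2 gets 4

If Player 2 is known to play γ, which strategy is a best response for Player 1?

β

Against γ, Player 1 earns 2 from α and 4 from β.
So β is the best response.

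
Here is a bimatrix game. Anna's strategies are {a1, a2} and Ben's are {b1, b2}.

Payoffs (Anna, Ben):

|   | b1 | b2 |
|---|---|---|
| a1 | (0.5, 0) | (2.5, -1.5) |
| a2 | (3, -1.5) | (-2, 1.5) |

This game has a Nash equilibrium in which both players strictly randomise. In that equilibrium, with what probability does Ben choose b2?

5/14

Let q be the probability that Ben plays b1. In a completely mixed equilibrium, Anna must be indifferent between a1 and a2.
Anna's expected payoff from a1 is 0.5q + 2.5(1−q); from a2 it is 3q − 2(1−q).
Setting these equal: −2q + 2.5 = 5q − 2, so q = 9/14.
Therefore Ben plays b2 with probability 1 − 9/14 = 5/14.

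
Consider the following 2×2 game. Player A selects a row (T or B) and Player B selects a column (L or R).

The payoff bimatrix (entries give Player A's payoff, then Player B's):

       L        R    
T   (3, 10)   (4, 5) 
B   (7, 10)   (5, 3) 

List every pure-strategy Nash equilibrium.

(T, L): Player A prefers B (7 > 3) — not an equilibrium.
(T, R): Player A prefers B (5 > 4); Player B prefers L (10 > 5) — not an equilibrium.
(B, L): Player A gets 7 ≥ 3 from T, and Player B gets 10 ≥ 3 from R — Nash equilibrium.
(B, R): Player B prefers L (10 > 3) — not an equilibrium.

(B, L)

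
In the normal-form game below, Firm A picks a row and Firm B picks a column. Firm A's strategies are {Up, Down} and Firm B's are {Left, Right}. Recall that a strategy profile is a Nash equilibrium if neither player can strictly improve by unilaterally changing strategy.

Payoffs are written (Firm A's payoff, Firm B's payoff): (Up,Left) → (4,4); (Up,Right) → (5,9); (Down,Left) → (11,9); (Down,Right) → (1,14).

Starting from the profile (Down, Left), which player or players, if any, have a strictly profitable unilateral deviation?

Firm A at (Down, Left) earns 11; deviating to Up yields 4 — not better.
Firm B earns 9; deviating to Right yields 14 — a strict improvement.
Only Firm B has a strictly profitable deviation.

Firm B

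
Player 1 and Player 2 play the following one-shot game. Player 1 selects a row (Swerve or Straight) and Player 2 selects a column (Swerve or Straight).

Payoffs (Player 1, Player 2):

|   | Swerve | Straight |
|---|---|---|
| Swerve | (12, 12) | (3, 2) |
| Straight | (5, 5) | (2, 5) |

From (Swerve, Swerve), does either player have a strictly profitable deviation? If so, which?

Neither

Player 1 at (Swerve, Swerve) earns 12; deviating to Straight yields 5 — not better.
Player 2 earns 12; deviating to Straight yields 2 — not better.
Neither player can strictly improve; the profile is a Nash equilibrium.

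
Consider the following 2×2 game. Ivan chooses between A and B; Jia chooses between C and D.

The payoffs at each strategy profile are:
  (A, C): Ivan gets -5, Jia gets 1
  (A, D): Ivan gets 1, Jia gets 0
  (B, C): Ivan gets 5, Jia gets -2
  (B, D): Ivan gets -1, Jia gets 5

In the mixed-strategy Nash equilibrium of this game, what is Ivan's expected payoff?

0

First find q, the probability Jia plays C, from Ivan's indifference between A and B: −5q + (1−q) = 5q − (1−q), giving q = 1/6.
Since Ivan is indifferent in equilibrium, Ivan's expected payoff equals the payoff from either row against (1/6, 5/6). Using A: −5(1/6) + (5/6) = 0.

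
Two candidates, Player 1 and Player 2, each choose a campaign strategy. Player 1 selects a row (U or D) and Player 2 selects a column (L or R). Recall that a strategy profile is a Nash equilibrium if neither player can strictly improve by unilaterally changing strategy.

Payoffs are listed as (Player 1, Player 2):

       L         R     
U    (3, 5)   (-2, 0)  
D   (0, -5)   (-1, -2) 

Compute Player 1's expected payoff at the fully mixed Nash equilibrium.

First find y, the probability Player 2 plays L, from Player 1's indifference between U and D: 3y − 2(1−y) = −(1−y), giving y = 1/4.
Since Player 1 is indifferent in equilibrium, Player 1's expected payoff equals the payoff from either row against (1/4, 3/4). Using U: 3(1/4) − 2(3/4) = -3/4.

-3/4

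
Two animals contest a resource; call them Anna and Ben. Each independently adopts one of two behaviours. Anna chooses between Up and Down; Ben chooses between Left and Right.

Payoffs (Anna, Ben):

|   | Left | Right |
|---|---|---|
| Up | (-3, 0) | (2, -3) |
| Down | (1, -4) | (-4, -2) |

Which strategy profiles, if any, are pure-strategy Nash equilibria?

none

(Up, Left): Anna prefers Down (1 > -3) — not an equilibrium.
(Up, Right): Ben prefers Left (0 > -3) — not an equilibrium.
(Down, Left): Ben prefers Right (-2 > -4) — not an equilibrium.
(Down, Right): Anna prefers Up (2 > -4) — not an equilibrium.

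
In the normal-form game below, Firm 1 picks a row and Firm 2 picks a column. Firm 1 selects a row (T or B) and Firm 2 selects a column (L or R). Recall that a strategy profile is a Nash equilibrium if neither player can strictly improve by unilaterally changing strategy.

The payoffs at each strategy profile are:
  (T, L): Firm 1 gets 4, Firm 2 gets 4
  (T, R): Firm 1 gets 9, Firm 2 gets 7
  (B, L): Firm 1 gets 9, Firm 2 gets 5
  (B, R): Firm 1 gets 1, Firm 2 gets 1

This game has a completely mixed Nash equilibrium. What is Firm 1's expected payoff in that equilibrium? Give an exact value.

First find y, the probability Firm 2 plays L, from Firm 1's indifference between T and B: 4y + 9(1−y) = 9y + (1−y), giving y = 8/13.
Since Firm 1 is indifferent in equilibrium, Firm 1's expected payoff equals the payoff from either row against (8/13, 5/13). Using T: 4(8/13) + 9(5/13) = 77/13.

77/13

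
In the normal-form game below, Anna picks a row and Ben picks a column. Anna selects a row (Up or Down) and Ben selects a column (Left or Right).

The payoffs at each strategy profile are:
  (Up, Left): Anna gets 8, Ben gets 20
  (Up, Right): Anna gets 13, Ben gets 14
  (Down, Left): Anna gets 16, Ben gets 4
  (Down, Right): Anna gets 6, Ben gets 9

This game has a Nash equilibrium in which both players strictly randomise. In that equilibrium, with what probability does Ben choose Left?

7/15

Let q be the probability that Ben plays Left. In a completely mixed equilibrium, Anna must be indifferent between Up and Down.
Anna's expected payoff from Up is 8q + 13(1−q); from Down it is 16q + 6(1−q).
Setting these equal: −5q + 13 = 10q + 6, so q = 7/15.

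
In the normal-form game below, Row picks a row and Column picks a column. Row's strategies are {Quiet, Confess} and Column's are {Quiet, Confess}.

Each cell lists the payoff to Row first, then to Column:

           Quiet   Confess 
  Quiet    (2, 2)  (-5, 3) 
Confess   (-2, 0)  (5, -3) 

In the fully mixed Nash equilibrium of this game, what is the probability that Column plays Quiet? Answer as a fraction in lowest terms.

5/7

Let y be the probability that Column plays Quiet. In a completely mixed equilibrium, Row must be indifferent between Quiet and Confess.
Row's expected payoff from Quiet is 2y − 5(1−y); from Confess it is −2y + 5(1−y).
Setting these equal: 7y − 5 = −7y + 5, so y = 5/7.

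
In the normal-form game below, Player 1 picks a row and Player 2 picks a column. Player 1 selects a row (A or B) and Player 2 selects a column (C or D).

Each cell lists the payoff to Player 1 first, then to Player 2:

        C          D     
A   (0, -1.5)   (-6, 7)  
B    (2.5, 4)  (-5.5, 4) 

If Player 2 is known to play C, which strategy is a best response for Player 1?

Against C, Player 1 earns 0 from A and 2.5 from B.
So B is the best response.

B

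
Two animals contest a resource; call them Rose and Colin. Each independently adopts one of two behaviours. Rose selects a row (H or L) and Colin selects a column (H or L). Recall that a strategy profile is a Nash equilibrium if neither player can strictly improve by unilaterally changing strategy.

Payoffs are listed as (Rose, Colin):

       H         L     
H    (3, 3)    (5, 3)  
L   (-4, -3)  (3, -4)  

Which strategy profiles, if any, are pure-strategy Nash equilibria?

(H, H) and (H, L)

(H, H): Rose gets 3 ≥ -4 from L, and Colin gets 3 ≥ 3 from L — Nash equilibrium.
(H, L): Rose gets 5 ≥ 3 from L, and Colin gets 3 ≥ 3 from H — Nash equilibrium.
(L, H): Rose prefers H (3 > -4) — not an equilibrium.
(L, L): Rose prefers H (5 > 3); Colin prefers H (-3 > -4) — not an equilibrium.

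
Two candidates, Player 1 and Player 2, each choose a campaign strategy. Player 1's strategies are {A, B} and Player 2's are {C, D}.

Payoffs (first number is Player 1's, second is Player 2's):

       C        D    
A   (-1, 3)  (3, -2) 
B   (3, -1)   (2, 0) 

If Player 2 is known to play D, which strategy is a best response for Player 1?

A

Against D, Player 1 earns 3 from A and 2 from B.
So A is the best response.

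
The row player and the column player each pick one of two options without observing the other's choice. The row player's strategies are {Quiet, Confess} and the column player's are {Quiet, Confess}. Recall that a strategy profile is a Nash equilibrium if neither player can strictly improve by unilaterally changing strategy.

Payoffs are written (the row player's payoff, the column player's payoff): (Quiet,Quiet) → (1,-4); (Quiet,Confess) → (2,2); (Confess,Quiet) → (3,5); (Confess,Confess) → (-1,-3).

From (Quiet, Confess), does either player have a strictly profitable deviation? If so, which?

The row player at (Quiet, Confess) earns 2; deviating to Confess yields -1 — not better.
The column player earns 2; deviating to Quiet yields -4 — not better.
Neither player can strictly improve; the profile is a Nash equilibrium.

Neither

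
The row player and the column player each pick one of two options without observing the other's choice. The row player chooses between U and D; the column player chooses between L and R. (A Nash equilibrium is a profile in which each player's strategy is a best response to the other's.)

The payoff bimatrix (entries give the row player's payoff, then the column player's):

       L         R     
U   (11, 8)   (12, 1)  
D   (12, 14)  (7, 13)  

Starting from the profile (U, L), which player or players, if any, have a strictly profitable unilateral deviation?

The row player at (U, L) earns 11; deviating to D yields 12 — a strict improvement.
The column player earns 8; deviating to R yields 1 — not better.
Only the row player has a strictly profitable deviation.

The row player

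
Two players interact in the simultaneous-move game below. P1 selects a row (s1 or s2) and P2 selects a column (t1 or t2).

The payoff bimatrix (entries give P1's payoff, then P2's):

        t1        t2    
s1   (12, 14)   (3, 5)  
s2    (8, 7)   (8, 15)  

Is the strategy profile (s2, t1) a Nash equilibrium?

No

At (s2, t1), P1 earns 8; switching to s1 would give 12, so P1 would deviate.
P2 earns 7; switching to t2 would give 15, so P2 would deviate.
Since at least one player can profitably deviate, this is not a Nash equilibrium.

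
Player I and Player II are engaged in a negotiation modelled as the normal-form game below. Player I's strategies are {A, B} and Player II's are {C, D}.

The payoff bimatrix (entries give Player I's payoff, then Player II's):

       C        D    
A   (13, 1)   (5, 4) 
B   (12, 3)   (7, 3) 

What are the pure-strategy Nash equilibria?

(B, D)

(A, C): Player II prefers D (4 > 1) — not an equilibrium.
(A, D): Player I prefers B (7 > 5) — not an equilibrium.
(B, C): Player I prefers A (13 > 12) — not an equilibrium.
(B, D): Player I gets 7 ≥ 5 from A, and Player II gets 3 ≥ 3 from C — Nash equilibrium.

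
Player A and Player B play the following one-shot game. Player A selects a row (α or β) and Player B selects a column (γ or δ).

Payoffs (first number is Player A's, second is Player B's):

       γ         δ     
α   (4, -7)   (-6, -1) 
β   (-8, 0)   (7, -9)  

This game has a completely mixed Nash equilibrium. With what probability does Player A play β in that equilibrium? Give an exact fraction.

2/5

Let p be the probability that Player A plays α. In a completely mixed equilibrium, Player B must be indifferent between γ and δ.
Player B's expected payoff from γ is −7p; from δ it is −p − 9(1−p).
Setting these equal: −7p = 8p − 9, so p = 3/5.
Therefore Player A plays β with probability 1 − 3/5 = 2/5.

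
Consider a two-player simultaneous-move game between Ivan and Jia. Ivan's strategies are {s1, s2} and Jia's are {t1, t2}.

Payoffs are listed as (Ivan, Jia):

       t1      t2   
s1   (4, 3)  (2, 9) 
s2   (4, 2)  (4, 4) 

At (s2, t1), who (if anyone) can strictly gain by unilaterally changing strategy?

Jia

Ivan at (s2, t1) earns 4; deviating to s1 yields 4 — not better.
Jia earns 2; deviating to t2 yields 4 — a strict improvement.
Only Jia has a strictly profitable deviation.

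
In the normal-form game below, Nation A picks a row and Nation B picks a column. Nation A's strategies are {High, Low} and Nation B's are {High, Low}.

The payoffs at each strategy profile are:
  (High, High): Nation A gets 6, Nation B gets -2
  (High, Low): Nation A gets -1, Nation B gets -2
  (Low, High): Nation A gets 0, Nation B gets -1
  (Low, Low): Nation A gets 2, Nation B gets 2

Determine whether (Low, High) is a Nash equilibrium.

At (Low, High), Nation A earns 0; switching to High would give 6, so Nation A would deviate.
Nation B earns -1; switching to Low would give 2, so Nation B would deviate.
Since at least one player can profitably deviate, this is not a Nash equilibrium.

No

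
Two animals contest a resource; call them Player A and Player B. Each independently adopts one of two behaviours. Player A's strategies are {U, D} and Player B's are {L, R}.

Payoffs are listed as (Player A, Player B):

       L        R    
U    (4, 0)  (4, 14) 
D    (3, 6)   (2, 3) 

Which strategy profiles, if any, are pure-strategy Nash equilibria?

(U, L): Player B prefers R (14 > 0) — not an equilibrium.
(U, R): Player A gets 4 ≥ 2 from D, and Player B gets 14 ≥ 0 from L — Nash equilibrium.
(D, L): Player A prefers U (4 > 3) — not an equilibrium.
(D, R): Player A prefers U (4 > 2); Player B prefers L (6 > 3) — not an equilibrium.

(U, R)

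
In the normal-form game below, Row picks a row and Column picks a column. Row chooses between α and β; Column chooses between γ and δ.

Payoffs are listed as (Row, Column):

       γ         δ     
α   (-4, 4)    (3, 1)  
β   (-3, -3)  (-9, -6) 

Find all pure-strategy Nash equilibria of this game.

(α, γ): Row prefers β (-3 > -4) — not an equilibrium.
(α, δ): Column prefers γ (4 > 1) — not an equilibrium.
(β, γ): Row gets -3 ≥ -4 from α, and Column gets -3 ≥ -6 from δ — Nash equilibrium.
(β, δ): Row prefers α (3 > -9); Column prefers γ (-3 > -6) — not an equilibrium.

(β, γ)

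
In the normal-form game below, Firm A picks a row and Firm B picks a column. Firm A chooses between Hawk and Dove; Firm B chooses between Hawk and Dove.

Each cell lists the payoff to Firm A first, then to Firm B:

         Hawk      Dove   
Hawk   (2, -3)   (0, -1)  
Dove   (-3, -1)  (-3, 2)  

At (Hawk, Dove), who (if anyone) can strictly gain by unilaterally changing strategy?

Neither

Firm A at (Hawk, Dove) earns 0; deviating to Dove yields -3 — not better.
Firm B earns -1; deviating to Hawk yields -3 — not better.
Neither player can strictly improve; the profile is a Nash equilibrium.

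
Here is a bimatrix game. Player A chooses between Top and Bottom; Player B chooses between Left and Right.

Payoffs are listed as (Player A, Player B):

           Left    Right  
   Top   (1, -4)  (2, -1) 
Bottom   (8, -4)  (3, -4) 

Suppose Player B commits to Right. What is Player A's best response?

Bottom

Against Right, Player A earns 2 from Top and 3 from Bottom.
So Bottom is the best response.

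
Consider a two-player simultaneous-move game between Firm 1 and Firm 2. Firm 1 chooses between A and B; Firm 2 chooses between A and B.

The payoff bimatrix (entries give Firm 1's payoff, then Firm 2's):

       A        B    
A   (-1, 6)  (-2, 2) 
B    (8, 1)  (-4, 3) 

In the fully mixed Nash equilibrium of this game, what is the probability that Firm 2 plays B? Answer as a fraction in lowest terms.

9/11

Let q be the probability that Firm 2 plays A. In a completely mixed equilibrium, Firm 1 must be indifferent between A and B.
Firm 1's expected payoff from A is −q − 2(1−q); from B it is 8q − 4(1−q).
Setting these equal: q − 2 = 12q − 4, so q = 2/11.
Therefore Firm 2 plays B with probability 1 − 2/11 = 9/11.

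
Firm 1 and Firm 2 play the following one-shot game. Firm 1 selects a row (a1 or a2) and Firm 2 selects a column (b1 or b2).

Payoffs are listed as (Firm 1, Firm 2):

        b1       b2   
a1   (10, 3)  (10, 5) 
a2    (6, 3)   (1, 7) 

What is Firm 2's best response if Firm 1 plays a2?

Against a2, Firm 2 earns 3 from b1 and 7 from b2.
So b2 is the best response.

b2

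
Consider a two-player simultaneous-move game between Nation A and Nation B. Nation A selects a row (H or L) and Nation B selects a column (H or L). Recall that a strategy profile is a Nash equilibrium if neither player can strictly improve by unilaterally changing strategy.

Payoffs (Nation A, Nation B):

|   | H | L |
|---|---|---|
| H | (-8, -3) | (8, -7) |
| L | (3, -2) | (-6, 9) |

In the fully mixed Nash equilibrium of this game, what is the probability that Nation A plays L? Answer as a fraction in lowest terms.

Let p be the probability that Nation A plays H. In a completely mixed equilibrium, Nation B must be indifferent between H and L.
Nation B's expected payoff from H is −3p − 2(1−p); from L it is −7p + 9(1−p).
Setting these equal: −p − 2 = −16p + 9, so p = 11/15.
Therefore Nation A plays L with probability 1 − 11/15 = 4/15.

4/15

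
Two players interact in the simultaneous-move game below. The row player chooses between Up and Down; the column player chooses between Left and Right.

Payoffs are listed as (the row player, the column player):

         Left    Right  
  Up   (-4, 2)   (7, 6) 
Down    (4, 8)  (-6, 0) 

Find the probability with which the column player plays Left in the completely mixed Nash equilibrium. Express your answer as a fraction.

13/21

Let q be the probability that the column player plays Left. In a completely mixed equilibrium, the row player must be indifferent between Up and Down.
The row player's expected payoff from Up is −4q + 7(1−q); from Down it is 4q − 6(1−q).
Setting these equal: −11q + 7 = 10q − 6, so q = 13/21.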